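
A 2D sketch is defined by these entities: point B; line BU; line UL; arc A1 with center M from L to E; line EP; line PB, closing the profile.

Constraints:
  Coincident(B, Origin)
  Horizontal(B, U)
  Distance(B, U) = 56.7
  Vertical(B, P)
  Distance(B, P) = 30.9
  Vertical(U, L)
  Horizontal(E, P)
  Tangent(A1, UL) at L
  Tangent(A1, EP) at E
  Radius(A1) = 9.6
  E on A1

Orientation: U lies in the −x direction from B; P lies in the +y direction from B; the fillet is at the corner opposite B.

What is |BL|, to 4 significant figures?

60.57

The virtual corner opposite B is at (-56.70, 30.90). Tangency of A1 to UL means the radius ML is perpendicular to UL and since A1 is tangent to EP there, ME ⟂ EP, with radius 9.6, so the center M sits 9.6 in from both sides at M = (-47.10, 21.30). That places the tangent points at L = (-56.70, 21.30) on UL and E = (-47.10, 30.90) on EP. Then |BL| = |L − B| = 60.57.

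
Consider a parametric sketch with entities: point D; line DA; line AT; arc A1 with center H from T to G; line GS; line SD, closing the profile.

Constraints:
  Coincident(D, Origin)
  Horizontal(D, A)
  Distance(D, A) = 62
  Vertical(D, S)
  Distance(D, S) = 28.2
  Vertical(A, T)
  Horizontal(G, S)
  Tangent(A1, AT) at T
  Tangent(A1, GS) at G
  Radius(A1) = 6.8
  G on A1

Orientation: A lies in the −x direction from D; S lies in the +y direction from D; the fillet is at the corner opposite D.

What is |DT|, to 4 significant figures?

65.59

D is at the origin; DA is horizontal with |DA| = 62.0 and A on the −x side, so A = (-62.00, 0.000). DS is vertical with |DS| = 28.2 and S on the +y side, so S = (0.000, 28.20). The virtual corner opposite D is at (-62.00, 28.20). Tangency of A1 to AT means the radius HT is perpendicular to AT and tangency of A1 to GS means the radius HG is perpendicular to GS, with radius 6.8, so the center H sits 6.8 in from both sides at H = (-55.20, 21.40). That places the tangent points at T = (-62.00, 21.40) on AT and G = (-55.20, 28.20) on GS. Then |DT| = |T − D| = 65.59.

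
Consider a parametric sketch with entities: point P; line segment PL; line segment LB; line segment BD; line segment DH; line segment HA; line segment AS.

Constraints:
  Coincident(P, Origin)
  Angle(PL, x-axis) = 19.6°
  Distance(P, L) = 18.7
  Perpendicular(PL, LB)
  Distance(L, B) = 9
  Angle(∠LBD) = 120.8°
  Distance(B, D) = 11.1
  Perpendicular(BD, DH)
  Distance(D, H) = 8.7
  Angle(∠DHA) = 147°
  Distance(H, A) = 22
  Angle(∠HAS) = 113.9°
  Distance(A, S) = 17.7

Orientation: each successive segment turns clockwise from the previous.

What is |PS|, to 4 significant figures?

30.63

∠DHA = 147.0° gives HA at 107.4° from the x-axis; with |HA| = 22.0, A = (0.2778, 15.78). ∠HAS = 113.9° gives AS at 41.30° from the x-axis; with |AS| = 17.7, S = (13.58, 27.46). Then |PS| = |S − P| = 30.63.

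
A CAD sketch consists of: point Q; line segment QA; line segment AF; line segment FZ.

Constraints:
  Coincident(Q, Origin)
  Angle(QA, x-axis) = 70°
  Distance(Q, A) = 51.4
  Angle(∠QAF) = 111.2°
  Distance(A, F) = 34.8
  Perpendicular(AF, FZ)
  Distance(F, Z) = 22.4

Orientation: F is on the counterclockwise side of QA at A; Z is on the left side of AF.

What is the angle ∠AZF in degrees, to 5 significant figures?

57.232°

Q is at the origin; QA runs at 70.0° with length 51.4, so A = 51.4·(cos 70.0°, sin 70.0°) = (17.580, 48.300). ∠QAF = 111.2°, so AF runs at 70.0° + (180° − 111.2°) = 138.80° from the x-axis; with |AF| = 34.8, F = A + 34.8·(cos 138.80°, sin 138.80°) = (-8.6042, 71.223). AF is perpendicular to FZ; with |FZ| = 22.4 on the left of AF, Z = F + 22.4·(-0.65869, -0.75241) = (-23.359, 54.368). Then cos ∠AZF = ZA·ZF / (|ZA||ZF|), giving 57.232°.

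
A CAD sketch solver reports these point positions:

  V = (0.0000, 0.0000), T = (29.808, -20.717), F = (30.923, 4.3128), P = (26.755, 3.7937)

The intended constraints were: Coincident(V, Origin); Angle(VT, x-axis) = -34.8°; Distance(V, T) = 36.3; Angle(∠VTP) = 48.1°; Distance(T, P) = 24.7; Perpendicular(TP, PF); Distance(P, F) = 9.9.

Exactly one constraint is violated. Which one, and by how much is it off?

Distance(P, F) = 9.9 — off by 5.70.

V = (0.00, 0.00) ✓; VT at -34.80° ✓; |VT| = 36.30 ✓; ∠VTP = 48.10° ✓; |TP| = 24.70 ✓; ∠(TP, PF) = 90.00° ✓; |PF| = 4.200 ✗.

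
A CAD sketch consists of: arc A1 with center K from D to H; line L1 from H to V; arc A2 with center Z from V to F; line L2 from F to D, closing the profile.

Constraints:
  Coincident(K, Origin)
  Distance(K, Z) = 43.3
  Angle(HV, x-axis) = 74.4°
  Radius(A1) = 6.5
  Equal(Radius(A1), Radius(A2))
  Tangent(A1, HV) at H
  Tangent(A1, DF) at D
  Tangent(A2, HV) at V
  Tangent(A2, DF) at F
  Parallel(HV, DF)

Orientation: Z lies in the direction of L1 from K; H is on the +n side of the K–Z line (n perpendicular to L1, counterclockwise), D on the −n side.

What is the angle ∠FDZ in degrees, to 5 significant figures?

8.5372°

Tangency of A1 to both parallel lines with radius 6.5 puts H and D at K ± 6.5·n: H = (-6.2606, 1.7480), D = (6.2606, -1.7480). Equal radii place V and F the same way about Z: V = Z + 6.5·n = (5.3837, 43.453), F = Z − 6.5·n = (17.905, 39.957). Then cos ∠FDZ = DF·DZ / (|DF||DZ|), giving 8.5372°.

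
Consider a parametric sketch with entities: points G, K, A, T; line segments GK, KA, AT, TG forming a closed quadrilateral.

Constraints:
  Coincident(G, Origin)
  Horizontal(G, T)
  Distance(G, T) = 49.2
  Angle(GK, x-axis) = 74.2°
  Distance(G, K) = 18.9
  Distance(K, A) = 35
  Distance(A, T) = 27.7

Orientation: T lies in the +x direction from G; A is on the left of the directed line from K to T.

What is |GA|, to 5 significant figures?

47.043

G is at the origin; G and T share the same y with |GT| = 49.2 and T in +x, so T = (49.2, 0). GK runs at 74.2° with |GK| = 18.9, so K = (5.1461, 18.186). A is determined by |KA| = 35.0 and |AT| = 27.7 together: it lies at the intersection of circle(K, 35.0) and circle(T, 27.7). With |KT| = 47.660, the foot of the radical line on KT is 28.632 from K and the perpendicular offset is √(35.0² − 28.632²) = 20.130. Taking the left-of-KT solution: A = (39.293, 25.868).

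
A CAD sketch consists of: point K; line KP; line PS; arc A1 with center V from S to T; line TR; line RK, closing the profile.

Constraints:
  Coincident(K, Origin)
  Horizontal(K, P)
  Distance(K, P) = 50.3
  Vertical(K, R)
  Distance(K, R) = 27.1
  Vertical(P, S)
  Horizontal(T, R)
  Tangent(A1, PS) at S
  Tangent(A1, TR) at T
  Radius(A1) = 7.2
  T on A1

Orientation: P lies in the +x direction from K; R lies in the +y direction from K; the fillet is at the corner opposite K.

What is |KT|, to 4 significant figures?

50.91

K is at the origin; K and P share the same y with |KP| = 50.3 and P on the +x side, so P = (50.30, 0.000). K and R share the same x with |KR| = 27.1 and R on the +y side, so R = (0.000, 27.10). The virtual corner opposite K is at (50.30, 27.10). Since A1 is tangent to PS there, VS ⟂ PS and the tangent condition forces VT to be normal to TR, with radius 7.2, so the center V sits 7.2 in from both sides at V = (43.10, 19.90). That places the tangent points at S = (50.30, 19.90) on PS and T = (43.10, 27.10) on TR. Then |KT| = |T − K| = 50.91.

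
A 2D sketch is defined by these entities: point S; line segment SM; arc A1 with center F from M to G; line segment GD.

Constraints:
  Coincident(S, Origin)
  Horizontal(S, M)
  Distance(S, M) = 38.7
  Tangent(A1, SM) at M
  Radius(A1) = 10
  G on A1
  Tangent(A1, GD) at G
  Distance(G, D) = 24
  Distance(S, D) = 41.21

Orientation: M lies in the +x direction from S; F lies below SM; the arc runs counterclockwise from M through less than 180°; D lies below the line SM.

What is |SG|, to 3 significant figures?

30.1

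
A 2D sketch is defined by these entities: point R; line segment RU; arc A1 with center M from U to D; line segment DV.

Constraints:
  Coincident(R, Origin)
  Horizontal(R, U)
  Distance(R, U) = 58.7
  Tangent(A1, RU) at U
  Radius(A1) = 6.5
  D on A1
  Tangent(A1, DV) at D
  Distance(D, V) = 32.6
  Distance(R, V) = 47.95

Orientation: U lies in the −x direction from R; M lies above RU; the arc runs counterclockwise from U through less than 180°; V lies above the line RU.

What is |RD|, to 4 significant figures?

53.21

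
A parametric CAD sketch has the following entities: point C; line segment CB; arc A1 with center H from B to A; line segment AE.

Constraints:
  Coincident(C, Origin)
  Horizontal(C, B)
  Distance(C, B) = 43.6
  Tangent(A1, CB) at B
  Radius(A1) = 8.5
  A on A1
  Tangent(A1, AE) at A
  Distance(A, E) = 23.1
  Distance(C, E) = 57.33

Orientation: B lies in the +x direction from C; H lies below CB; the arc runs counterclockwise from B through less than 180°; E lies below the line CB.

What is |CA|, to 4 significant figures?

38.20

C is at the origin; C and B share the same y with |CB| = 43.6 and B on the +x side, so B = (43.60, 0.000). The tangent condition forces HB to be normal to CB, so H = B + (0, -8.5) = (43.60, -8.500). Since HA ⟂ AE (tangency), |HE| = √(8.5² + 23.1²) = 24.61 regardless of where A sits on A1. So E lies on both circle(C, 57.33) and circle(H, 24.61); the below-CB intersection is E = (46.96, -32.88). A is the foot of the tangent from E: A = (36.10, -12.50).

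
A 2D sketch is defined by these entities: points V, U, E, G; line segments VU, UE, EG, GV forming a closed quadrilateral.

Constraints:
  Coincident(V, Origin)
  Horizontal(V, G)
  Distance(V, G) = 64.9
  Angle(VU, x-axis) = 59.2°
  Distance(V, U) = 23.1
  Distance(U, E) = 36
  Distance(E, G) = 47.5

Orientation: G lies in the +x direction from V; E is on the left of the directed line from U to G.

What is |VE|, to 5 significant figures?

57.954

Checks: |UE| = 36.00 ✓; |EG| = 47.50 ✓.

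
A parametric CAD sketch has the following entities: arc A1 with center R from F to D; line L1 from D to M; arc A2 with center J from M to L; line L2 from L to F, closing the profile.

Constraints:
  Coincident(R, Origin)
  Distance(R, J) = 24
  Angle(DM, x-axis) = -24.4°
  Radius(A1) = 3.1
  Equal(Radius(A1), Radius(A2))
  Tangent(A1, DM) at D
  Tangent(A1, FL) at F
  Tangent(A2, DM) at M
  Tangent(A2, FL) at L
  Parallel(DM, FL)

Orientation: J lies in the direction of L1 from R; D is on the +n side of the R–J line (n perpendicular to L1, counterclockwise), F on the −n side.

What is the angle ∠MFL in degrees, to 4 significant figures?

14.48°

The slot axis is L1's direction at -24.4°, so u = (cos -24.4°, sin -24.4°) = (0.9107, -0.4131) and n = (−sin -24.4°, cos -24.4°) = (0.4131, 0.9107). R is at the origin and J lies 24.0 along u from R, so J = 24.0·u = (21.86, -9.915). Tangency of A1 to both parallel lines with radius 3.1 puts D and F at R ± 3.1·n: D = (1.281, 2.823), F = (-1.281, -2.823). Equal radii place M and L the same way about J: M = J + 3.1·n = (23.14, -7.091), L = J − 3.1·n = (20.58, -12.74). Then cos ∠MFL = FM·FL / (|FM||FL|), giving 14.48°.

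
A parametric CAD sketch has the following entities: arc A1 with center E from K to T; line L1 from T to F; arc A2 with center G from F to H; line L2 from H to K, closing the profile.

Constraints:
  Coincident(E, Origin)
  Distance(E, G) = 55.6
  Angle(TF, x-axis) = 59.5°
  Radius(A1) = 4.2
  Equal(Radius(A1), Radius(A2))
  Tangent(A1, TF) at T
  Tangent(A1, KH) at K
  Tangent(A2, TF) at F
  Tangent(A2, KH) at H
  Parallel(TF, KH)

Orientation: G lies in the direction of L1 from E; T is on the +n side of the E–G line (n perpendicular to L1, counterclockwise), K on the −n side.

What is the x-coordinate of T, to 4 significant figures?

-3.619

E is at the origin and G lies 55.6 along u from E, so G = 55.6·u = (28.22, 47.91). Tangency of A1 to both parallel lines with radius 4.2 puts T and K at E ± 4.2·n: T = (-3.619, 2.132), K = (3.619, -2.132). So T.x = -3.619.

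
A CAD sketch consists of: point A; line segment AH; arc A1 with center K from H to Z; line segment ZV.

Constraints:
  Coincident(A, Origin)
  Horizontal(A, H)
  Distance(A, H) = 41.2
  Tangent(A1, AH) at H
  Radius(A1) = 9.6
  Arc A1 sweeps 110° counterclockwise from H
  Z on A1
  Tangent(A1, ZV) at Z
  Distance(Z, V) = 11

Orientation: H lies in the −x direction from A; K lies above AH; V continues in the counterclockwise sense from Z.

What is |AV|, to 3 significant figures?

42.8

A is at the origin; A and H share the same y with |AH| = 41.2 and H on the −x side, so H = (-41.2, 0.00). A1 meets AH tangentially, so KH is at right angles to AH, so K = H + (0, 9.6) = (-41.2, 9.60). On A1, H sits at bearing -90° from K; a 110° counterclockwise sweep puts Z at bearing 20°, so Z = K + 9.6·(cos 20°, sin 20°) = (-32.2, 12.9). A1 meets ZV tangentially, so KZ is at right angles to ZV, so ZV runs along (−sin 20°, cos 20°); with |ZV| = 11.0, V = (-35.9, 23.2). Then |AV| = |V − A| = 42.8.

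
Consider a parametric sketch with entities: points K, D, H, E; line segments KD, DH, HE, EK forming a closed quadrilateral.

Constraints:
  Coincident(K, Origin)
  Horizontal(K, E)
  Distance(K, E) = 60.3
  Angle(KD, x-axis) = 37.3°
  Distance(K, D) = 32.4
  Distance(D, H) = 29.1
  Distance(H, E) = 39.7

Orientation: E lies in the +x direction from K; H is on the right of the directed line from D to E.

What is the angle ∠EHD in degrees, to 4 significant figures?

68.54°

K is at the origin; K and E share the same y with |KE| = 60.3 and E in +x, so E = (60.3, 0). KD runs at 37.3° with |KD| = 32.4, so D = (25.77, 19.63). H is determined by |DH| = 29.1 and |HE| = 39.7 together: it lies at the intersection of circle(D, 29.1) and circle(E, 39.7). With |DE| = 39.72, the foot of the radical line on DE is 10.68 from D and the perpendicular offset is √(29.1² − 10.68²) = 27.07. Taking the right-of-DE solution: H = (21.67, -9.176).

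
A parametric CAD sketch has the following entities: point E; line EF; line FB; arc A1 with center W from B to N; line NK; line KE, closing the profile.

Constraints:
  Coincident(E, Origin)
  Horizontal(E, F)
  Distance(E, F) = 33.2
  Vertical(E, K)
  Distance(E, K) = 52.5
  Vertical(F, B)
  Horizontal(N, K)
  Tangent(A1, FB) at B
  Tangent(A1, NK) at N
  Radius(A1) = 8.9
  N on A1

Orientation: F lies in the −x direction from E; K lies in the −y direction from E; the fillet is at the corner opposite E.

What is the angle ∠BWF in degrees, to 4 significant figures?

78.46°

The virtual corner opposite E is at (-33.20, -52.50). Tangency of A1 to FB means the radius WB is perpendicular to FB and the tangent condition forces WN to be normal to NK, with radius 8.9, so the center W sits 8.9 in from both sides at W = (-24.30, -43.60). That places the tangent points at B = (-33.20, -43.60) on FB and N = (-24.30, -52.50) on NK. Then cos ∠BWF = WB·WF / (|WB||WF|), giving 78.46°.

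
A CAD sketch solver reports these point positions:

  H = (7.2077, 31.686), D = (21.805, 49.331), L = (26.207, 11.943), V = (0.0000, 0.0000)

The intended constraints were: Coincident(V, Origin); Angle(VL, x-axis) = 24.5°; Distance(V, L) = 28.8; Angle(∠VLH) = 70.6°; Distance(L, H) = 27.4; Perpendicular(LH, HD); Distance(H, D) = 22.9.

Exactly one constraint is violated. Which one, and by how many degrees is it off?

Perpendicular(LH, HD) — off by 6.50°.

V = (0.00, 0.00) ✓; VL at 24.50° ✓; |VL| = 28.80 ✓; ∠VLH = 70.60° ✓; |LH| = 27.40 ✓; ∠(LH, HD) = 83.50° ✗; |HD| = 22.90 ✓.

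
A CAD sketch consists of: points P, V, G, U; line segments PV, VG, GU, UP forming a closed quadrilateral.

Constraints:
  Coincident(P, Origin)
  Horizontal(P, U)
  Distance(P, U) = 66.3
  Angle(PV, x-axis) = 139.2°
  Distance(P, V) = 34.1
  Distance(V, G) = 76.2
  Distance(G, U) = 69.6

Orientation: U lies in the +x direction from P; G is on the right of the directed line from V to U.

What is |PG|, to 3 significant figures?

45.4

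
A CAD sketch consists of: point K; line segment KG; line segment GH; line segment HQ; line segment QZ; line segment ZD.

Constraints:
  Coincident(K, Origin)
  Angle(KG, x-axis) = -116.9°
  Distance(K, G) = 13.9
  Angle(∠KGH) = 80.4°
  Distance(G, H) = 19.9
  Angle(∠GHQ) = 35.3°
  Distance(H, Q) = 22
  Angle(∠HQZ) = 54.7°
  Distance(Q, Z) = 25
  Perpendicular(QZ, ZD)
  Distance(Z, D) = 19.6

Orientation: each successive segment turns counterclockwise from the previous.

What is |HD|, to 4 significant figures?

12.40

∠HQZ = 54.7° gives QZ at -107.3° from the x-axis; with |QZ| = 25.0, Z = (-8.086, -24.71). The perpendicularity gives ZD at right angles to QZ, so ZD runs at -17.30°; with |ZD| = 19.6, D = (10.63, -30.53). Then |HD| = |D − H| = 12.40.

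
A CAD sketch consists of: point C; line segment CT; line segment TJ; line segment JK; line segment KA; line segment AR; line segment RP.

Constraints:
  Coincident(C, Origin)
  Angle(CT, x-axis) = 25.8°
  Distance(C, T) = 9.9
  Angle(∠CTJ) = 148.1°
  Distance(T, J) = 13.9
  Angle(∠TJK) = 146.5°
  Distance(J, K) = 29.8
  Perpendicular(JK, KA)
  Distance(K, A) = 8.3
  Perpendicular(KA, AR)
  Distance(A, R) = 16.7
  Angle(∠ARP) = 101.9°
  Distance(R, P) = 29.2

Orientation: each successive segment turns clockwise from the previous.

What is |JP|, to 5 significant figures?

21.473

The perpendicularity gives AR at right angles to KA, so AR runs at 140.40°; with |AR| = 16.7, R = (27.538, -11.914). ∠ARP = 101.9° gives RP at 62.300° from the x-axis; with |RP| = 29.2, P = (41.111, 13.940). Then |JP| = |P − J| = 21.473.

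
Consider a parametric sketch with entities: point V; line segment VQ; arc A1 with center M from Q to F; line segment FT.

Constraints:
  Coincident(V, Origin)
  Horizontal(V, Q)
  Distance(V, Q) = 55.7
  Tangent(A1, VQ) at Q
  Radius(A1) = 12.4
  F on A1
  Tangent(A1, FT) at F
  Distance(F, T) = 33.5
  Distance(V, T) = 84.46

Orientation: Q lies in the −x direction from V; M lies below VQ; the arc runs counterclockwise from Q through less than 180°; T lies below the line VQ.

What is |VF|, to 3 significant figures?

68.9

Checks: ∠(MQ, QV) = 90.00° ✓; |MF| = 12.40 ✓; ∠(MF, FT) = 90.00° ✓; |FT| = 33.50 ✓; |VT| = 84.46 ✓.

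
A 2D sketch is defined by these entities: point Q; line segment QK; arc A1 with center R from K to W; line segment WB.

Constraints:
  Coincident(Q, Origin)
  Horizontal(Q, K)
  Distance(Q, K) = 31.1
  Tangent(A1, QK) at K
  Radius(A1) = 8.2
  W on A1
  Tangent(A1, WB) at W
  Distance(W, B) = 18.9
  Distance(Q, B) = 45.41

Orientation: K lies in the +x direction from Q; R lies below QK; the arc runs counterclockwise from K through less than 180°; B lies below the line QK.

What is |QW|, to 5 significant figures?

27.683

Checks: |RW| = 8.200 ✓; ∠(RW, WB) = 90.00° ✓; |WB| = 18.90 ✓; |QB| = 45.41 ✓.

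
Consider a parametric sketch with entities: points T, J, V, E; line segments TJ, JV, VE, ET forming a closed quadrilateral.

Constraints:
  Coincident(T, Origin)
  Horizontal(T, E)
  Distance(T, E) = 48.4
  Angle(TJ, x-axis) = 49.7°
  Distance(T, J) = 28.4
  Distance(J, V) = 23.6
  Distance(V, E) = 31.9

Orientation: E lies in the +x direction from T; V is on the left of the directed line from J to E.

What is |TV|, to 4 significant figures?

50.59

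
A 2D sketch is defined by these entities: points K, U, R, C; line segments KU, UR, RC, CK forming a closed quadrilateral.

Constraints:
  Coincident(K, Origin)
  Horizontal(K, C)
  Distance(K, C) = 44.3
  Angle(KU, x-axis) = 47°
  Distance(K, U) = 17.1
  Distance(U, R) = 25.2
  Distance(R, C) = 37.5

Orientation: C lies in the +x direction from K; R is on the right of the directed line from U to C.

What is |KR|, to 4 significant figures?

15.42

Checks: |UR| = 25.20 ✓; |RC| = 37.50 ✓.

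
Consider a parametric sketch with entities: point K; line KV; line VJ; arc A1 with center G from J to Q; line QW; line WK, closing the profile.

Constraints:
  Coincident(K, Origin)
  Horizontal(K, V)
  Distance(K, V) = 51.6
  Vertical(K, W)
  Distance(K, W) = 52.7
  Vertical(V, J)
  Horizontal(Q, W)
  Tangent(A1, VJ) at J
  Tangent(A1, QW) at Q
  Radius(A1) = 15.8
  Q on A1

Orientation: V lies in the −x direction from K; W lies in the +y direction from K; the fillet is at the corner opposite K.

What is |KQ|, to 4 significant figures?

63.71

K is at the origin; K and V share the same y with |KV| = 51.6 and V on the −x side, so V = (-51.60, 0.000). KW is vertical with |KW| = 52.7 and W on the +y side, so W = (0.000, 52.70). The virtual corner opposite K is at (-51.60, 52.70). A1 meets VJ tangentially, so GJ is at right angles to VJ and A1 meets QW tangentially, so GQ is at right angles to QW, with radius 15.8, so the center G sits 15.8 in from both sides at G = (-35.80, 36.90). That places the tangent points at J = (-51.60, 36.90) on VJ and Q = (-35.80, 52.70) on QW. Then |KQ| = |Q − K| = 63.71.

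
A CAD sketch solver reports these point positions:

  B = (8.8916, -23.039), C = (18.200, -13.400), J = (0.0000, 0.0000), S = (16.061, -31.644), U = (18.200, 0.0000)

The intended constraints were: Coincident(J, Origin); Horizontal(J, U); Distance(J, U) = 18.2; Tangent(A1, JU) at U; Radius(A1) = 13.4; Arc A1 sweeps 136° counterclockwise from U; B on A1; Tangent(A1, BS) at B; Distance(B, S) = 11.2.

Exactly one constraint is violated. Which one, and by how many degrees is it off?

Tangent(A1, BS) at B — off by 6.20°.

J = (0.00, 0.00) ✓; J.y = 0.00, U.y = 0.00 ✓; |JU| = 18.20 ✓; ∠(CU, UJ) = 90.00° ✓; |CU| = 13.40 ✓; bearing(C→B) − bearing(C→U) = 136.0° ✓; |CB| = 13.40 ✓; ∠(CB, BS) = 96.20° ✗; |BS| = 11.20 ✓.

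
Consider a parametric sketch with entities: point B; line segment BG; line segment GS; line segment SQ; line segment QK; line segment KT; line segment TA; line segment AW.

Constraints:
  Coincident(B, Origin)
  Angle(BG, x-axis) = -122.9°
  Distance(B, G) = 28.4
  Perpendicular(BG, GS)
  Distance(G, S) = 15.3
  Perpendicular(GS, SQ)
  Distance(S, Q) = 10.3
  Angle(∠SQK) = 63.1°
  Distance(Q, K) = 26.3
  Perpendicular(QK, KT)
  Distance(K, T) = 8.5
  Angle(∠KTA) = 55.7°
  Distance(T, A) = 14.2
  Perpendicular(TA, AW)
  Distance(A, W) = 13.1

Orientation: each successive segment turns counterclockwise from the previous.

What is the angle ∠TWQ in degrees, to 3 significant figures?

77.8°

∠KTA = 55.7° gives TA at 28.3° from the x-axis; with |TA| = 14.2, A = (-11.5, -22.5). The perpendicularity gives AW at right angles to TA, so AW runs at 118°; with |AW| = 13.1, W = (-17.7, -10.9). Then cos ∠TWQ = WT·WQ / (|WT||WQ|), giving 77.8°.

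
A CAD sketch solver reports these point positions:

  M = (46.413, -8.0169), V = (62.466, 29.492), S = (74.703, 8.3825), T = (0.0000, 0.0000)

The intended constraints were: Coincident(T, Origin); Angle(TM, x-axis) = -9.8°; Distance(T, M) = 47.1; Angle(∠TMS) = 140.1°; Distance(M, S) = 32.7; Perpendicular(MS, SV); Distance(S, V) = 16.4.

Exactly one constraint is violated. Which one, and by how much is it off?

Distance(S, V) = 16.4 — off by 8.00.

T = (0.00, 0.00) ✓; TM at -9.800° ✓; |TM| = 47.10 ✓; ∠TMS = 140.1° ✓; |MS| = 32.70 ✓; ∠(MS, SV) = 90.00° ✓; |SV| = 24.40 ✗.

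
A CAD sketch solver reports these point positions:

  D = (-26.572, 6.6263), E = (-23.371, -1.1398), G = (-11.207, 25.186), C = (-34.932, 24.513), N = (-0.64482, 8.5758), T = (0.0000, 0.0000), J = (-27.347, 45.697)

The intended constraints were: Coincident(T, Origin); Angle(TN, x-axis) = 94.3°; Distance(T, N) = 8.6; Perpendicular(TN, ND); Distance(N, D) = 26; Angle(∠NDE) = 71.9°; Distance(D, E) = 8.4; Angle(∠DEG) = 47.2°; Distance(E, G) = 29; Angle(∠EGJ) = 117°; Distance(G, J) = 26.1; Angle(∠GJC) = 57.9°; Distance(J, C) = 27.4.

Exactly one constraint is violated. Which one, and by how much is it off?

Distance(J, C) = 27.4 — off by 4.90.

T = (0.00, 0.00) ✓; TN at 94.30° ✓; |TN| = 8.600 ✓; ∠(TN, ND) = 90.00° ✓; |ND| = 26.00 ✓; ∠NDE = 71.90° ✓; |DE| = 8.400 ✓; ∠DEG = 47.20° ✓; |EG| = 29.00 ✓; ∠EGJ = 117.0° ✓; |GJ| = 26.10 ✓; ∠GJC = 57.90° ✓; |JC| = 22.50 ✗.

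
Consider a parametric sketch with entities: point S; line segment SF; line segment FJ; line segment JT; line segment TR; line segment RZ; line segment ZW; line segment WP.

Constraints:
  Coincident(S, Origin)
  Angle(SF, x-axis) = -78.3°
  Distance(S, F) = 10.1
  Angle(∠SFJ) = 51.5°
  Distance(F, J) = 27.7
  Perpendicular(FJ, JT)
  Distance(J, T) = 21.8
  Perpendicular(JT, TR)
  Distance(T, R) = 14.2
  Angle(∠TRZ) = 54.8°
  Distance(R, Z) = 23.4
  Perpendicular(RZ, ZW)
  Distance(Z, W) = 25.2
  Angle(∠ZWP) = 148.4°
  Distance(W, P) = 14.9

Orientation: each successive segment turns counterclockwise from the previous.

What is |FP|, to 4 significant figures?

61.74

RZ ⟂ ZW, so ZW runs at 85.40°; with |ZW| = 25.2, W = (19.29, 37.68). ∠ZWP = 148.4° gives WP at 117.0° from the x-axis; with |WP| = 14.9, P = (12.52, 50.95). Then |FP| = |P − F| = 61.74.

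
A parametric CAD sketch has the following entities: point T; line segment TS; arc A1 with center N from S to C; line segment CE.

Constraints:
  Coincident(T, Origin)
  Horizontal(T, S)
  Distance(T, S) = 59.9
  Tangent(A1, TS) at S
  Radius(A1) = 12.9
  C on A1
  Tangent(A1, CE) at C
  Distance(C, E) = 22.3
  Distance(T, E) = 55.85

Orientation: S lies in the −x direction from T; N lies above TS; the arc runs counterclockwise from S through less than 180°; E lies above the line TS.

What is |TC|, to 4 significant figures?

48.46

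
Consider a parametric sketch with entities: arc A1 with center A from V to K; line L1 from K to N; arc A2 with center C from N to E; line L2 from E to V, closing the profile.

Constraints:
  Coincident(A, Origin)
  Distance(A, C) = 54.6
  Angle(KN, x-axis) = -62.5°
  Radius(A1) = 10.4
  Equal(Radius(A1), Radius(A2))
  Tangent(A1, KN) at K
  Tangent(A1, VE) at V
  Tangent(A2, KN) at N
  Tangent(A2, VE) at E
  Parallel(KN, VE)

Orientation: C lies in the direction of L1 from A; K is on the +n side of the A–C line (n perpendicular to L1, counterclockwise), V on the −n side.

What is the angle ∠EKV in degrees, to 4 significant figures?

69.15°

The slot axis is L1's direction at -62.5°, so u = (cos -62.5°, sin -62.5°) = (0.4617, -0.8870) and n = (−sin -62.5°, cos -62.5°) = (0.8870, 0.4617). A is at the origin and C lies 54.6 along u from A, so C = 54.6·u = (25.21, -48.43). Tangency of A1 to both parallel lines with radius 10.4 puts K and V at A ± 10.4·n: K = (9.225, 4.802), V = (-9.225, -4.802). Equal radii place N and E the same way about C: N = C + 10.4·n = (34.44, -43.63), E = C − 10.4·n = (15.99, -53.23). Then cos ∠EKV = KE·KV / (|KE||KV|), giving 69.15°.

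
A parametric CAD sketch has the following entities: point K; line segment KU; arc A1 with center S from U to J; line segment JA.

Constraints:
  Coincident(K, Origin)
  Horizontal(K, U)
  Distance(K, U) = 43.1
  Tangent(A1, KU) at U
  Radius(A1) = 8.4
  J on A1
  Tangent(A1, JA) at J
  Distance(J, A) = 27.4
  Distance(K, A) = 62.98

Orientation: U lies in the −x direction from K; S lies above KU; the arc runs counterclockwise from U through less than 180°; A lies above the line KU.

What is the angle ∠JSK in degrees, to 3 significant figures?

46.0°

K is at the origin; K and U share the same y with |KU| = 43.1 and U on the −x side, so U = (-43.1, 0.00). Tangency of A1 to KU means the radius SU is perpendicular to KU, so S = U + (0, 8.4) = (-43.1, 8.40). Since SJ ⟂ JA (tangency), |SA| = √(8.4² + 27.4²) = 28.7 regardless of where J sits on A1. So A lies on both circle(K, 62.98) and circle(S, 28.7); the above-KU intersection is A = (-51.9, 35.7). J is the foot of the tangent from A: J = (-36.2, 13.2).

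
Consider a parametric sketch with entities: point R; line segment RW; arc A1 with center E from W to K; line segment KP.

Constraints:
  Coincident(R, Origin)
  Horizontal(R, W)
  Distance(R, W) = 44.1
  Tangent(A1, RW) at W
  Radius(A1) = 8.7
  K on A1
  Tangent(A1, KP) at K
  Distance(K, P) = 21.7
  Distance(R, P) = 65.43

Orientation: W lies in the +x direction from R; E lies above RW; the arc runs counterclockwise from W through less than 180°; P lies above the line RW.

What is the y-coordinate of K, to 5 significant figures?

5.4930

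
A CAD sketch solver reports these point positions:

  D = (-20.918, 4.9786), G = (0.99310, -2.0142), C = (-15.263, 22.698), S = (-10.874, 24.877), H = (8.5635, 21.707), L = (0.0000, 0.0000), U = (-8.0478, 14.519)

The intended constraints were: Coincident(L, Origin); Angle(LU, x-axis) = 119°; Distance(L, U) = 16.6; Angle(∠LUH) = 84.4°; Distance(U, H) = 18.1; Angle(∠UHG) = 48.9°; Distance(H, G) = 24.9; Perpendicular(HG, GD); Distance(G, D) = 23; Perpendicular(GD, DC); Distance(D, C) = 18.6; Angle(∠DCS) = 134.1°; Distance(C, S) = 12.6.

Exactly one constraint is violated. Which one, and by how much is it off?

Distance(C, S) = 12.6 — off by 7.70.

L = (0.00, 0.00) ✓; LU at 119.0° ✓; |LU| = 16.60 ✓; ∠LUH = 84.40° ✓; |UH| = 18.10 ✓; ∠UHG = 48.90° ✓; |HG| = 24.90 ✓; ∠(HG, GD) = 90.00° ✓; |GD| = 23.00 ✓; ∠(GD, DC) = 90.00° ✓; |DC| = 18.60 ✓; ∠DCS = 134.1° ✓; |CS| = 4.900 ✗.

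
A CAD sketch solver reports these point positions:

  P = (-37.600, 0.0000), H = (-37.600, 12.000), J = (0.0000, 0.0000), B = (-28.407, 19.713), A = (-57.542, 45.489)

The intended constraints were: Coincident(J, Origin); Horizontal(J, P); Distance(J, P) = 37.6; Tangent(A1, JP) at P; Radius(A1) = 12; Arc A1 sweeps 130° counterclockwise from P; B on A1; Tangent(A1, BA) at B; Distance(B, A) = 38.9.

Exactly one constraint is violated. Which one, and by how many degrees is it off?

Tangent(A1, BA) at B — off by 8.50°.

J = (0.00, 0.00) ✓; J.y = 0.00, P.y = 0.00 ✓; |JP| = 37.60 ✓; ∠(HP, PJ) = 90.00° ✓; |HP| = 12.00 ✓; bearing(H→B) − bearing(H→P) = 130.0° ✓; |HB| = 12.00 ✓; ∠(HB, BA) = 81.50° ✗; |BA| = 38.90 ✓.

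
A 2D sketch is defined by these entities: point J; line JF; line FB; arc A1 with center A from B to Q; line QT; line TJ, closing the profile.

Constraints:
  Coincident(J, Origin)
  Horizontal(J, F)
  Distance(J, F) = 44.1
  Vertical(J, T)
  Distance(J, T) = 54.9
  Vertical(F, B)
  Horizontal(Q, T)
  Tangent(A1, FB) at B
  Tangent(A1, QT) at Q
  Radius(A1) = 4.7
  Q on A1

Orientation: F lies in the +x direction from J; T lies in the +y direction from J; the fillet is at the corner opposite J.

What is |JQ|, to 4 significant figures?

67.57

The virtual corner opposite J is at (44.10, 54.90). A1 meets FB tangentially, so AB is at right angles to FB and the tangent condition forces AQ to be normal to QT, with radius 4.7, so the center A sits 4.7 in from both sides at A = (39.40, 50.20). That places the tangent points at B = (44.10, 50.20) on FB and Q = (39.40, 54.90) on QT. Then |JQ| = |Q − J| = 67.57.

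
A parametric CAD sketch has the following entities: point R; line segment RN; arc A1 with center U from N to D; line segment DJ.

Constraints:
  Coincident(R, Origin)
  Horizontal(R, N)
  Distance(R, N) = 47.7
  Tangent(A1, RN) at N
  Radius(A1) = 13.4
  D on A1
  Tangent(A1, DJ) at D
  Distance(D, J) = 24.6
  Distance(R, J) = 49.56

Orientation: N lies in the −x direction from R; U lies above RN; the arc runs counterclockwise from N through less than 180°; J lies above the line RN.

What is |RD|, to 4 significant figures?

36.56

R is at the origin; R and N share the same y with |RN| = 47.7 and N on the −x side, so N = (-47.70, 0.000). The tangent condition forces UN to be normal to RN, so U = N + (0, 13.4) = (-47.70, 13.40). Since UD ⟂ DJ (tangency), |UJ| = √(13.4² + 24.6²) = 28.01 regardless of where D sits on A1. So J lies on both circle(R, 49.56) and circle(U, 28.01); the above-RN intersection is J = (-32.82, 37.13). D is the foot of the tangent from J: D = (-34.33, 12.58).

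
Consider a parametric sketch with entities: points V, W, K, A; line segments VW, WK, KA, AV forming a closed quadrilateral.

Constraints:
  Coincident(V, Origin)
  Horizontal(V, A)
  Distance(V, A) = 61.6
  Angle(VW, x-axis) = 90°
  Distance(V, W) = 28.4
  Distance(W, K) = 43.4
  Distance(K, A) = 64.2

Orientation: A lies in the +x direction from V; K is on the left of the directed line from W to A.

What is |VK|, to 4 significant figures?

65.77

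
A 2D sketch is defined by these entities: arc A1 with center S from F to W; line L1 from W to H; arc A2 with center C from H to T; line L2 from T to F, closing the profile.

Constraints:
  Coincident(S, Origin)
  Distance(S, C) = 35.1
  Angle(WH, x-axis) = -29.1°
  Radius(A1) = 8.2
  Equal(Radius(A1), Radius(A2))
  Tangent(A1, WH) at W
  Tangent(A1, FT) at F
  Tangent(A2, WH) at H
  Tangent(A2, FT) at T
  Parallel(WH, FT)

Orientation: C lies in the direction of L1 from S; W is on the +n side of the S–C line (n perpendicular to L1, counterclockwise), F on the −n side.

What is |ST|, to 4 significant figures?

36.05

The slot axis is L1's direction at -29.1°, so u = (cos -29.1°, sin -29.1°) = (0.8738, -0.4863) and n = (−sin -29.1°, cos -29.1°) = (0.4863, 0.8738). S is at the origin and C lies 35.1 along u from S, so C = 35.1·u = (30.67, -17.07). Tangency of A1 to both parallel lines with radius 8.2 puts W and F at S ± 8.2·n: W = (3.988, 7.165), F = (-3.988, -7.165). Equal radii place H and T the same way about C: H = C + 8.2·n = (34.66, -9.905), T = C − 8.2·n = (26.68, -24.24). Then |ST| = |T − S| = 36.05.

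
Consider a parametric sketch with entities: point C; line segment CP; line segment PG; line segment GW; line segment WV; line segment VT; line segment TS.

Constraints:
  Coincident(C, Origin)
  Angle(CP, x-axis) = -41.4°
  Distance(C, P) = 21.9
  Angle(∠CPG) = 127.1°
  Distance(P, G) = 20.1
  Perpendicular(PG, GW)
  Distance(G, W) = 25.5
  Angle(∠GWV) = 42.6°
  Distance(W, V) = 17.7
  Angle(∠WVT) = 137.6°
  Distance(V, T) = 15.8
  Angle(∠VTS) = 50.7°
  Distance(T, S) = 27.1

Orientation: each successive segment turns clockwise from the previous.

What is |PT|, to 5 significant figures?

8.7242

C is at the origin; CP runs at -41.4° with length 21.9, so P = (16.427, -14.483). ∠CPG = 127.1° gives PG at -94.300° from the x-axis; with |PG| = 20.1, G = (14.920, -34.526). PG ⟂ GW, so GW runs at 175.70°; with |GW| = 25.5, W = (-10.508, -32.614). ∠GWV = 42.6° gives WV at 38.300° from the x-axis; with |WV| = 17.7, V = (3.3827, -21.644). ∠WVT = 137.6° gives VT at -4.1000° from the x-axis; with |VT| = 15.8, T = (19.142, -22.774). Then |PT| = |T − P| = 8.7242.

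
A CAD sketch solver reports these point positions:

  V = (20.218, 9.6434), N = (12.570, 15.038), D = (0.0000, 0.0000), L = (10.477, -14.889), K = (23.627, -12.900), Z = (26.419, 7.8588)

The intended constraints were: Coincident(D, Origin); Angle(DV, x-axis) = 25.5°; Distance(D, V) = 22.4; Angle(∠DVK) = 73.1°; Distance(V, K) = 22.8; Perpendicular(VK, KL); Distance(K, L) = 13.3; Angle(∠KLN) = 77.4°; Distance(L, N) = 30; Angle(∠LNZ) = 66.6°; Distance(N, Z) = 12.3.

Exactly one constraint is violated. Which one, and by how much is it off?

Distance(N, Z) = 12.3 — off by 3.30.

D = (0.00, 0.00) ✓; DV at 25.50° ✓; |DV| = 22.40 ✓; ∠DVK = 73.10° ✓; |VK| = 22.80 ✓; ∠(VK, KL) = 90.00° ✓; |KL| = 13.30 ✓; ∠KLN = 77.40° ✓; |LN| = 30.00 ✓; ∠LNZ = 66.60° ✓; |NZ| = 15.60 ✗.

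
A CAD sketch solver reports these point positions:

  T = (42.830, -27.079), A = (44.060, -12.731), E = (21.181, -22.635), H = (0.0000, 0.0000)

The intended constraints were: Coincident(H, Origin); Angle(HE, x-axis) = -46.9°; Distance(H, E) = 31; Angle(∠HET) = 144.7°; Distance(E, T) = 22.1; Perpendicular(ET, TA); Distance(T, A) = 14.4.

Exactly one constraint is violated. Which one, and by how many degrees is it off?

Perpendicular(ET, TA) — off by 6.70°.

H = (0.00, 0.00) ✓; HE at -46.90° ✓; |HE| = 31.00 ✓; ∠HET = 144.7° ✓; |ET| = 22.10 ✓; ∠(ET, TA) = 96.70° ✗; |TA| = 14.40 ✓.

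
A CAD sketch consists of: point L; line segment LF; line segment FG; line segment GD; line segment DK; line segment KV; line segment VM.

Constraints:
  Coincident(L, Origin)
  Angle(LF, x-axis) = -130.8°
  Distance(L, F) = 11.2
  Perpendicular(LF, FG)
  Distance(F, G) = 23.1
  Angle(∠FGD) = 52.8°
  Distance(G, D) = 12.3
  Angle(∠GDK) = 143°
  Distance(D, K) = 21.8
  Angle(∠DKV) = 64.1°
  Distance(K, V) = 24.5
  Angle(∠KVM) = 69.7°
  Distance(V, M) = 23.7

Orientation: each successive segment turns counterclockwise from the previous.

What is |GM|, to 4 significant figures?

5.148

L is at the origin; LF runs at -130.8° with length 11.2, so F = (-7.318, -8.478). The perpendicularity gives FG at right angles to LF, so FG runs at -40.80°; with |FG| = 23.1, G = (10.17, -23.57). ∠FGD = 52.8° gives GD at 86.40° from the x-axis; with |GD| = 12.3, D = (10.94, -11.30). ∠GDK = 143.0° gives DK at 123.4° from the x-axis; with |DK| = 21.8, K = (-1.060, 6.903). ∠DKV = 64.1° gives KV at -120.7° from the x-axis; with |KV| = 24.5, V = (-13.57, -14.16). ∠KVM = 69.7° gives VM at -10.40° from the x-axis; with |VM| = 23.7, M = (9.742, -18.44). Then |GM| = |M − G| = 5.148.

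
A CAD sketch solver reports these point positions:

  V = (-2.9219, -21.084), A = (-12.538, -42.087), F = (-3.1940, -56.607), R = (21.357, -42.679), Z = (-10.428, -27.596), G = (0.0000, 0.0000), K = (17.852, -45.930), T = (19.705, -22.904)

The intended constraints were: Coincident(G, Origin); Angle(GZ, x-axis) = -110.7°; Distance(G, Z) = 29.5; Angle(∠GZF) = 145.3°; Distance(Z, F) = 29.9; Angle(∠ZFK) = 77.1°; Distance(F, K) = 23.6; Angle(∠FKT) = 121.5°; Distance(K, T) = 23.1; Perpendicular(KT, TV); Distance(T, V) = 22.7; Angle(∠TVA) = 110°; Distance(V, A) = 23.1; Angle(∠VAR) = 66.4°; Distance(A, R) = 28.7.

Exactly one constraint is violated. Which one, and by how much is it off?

Distance(A, R) = 28.7 — off by 5.20.

G = (0.00, 0.00) ✓; GZ at -110.7° ✓; |GZ| = 29.50 ✓; ∠GZF = 145.3° ✓; |ZF| = 29.90 ✓; ∠ZFK = 77.10° ✓; |FK| = 23.60 ✓; ∠FKT = 121.5° ✓; |KT| = 23.10 ✓; ∠(KT, TV) = 90.00° ✓; |TV| = 22.70 ✓; ∠TVA = 110.0° ✓; |VA| = 23.10 ✓; ∠VAR = 66.40° ✓; |AR| = 33.90 ✗.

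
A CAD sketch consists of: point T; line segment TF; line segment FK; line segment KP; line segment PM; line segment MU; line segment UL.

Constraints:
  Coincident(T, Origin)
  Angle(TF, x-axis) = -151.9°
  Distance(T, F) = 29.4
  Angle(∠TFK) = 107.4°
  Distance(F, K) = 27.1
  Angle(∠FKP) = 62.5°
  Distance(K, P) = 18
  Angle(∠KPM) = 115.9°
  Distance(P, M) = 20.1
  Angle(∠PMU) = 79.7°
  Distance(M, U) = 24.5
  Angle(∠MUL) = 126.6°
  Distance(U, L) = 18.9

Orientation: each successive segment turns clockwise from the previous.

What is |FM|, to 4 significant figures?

15.46

T is at the origin; TF runs at -151.9° with length 29.4, so F = (-25.93, -13.85). ∠TFK = 107.4° gives FK at 135.5° from the x-axis; with |FK| = 27.1, K = (-45.26, 5.147). ∠FKP = 62.5° gives KP at 18.00° from the x-axis; with |KP| = 18.0, P = (-28.14, 10.71). ∠KPM = 115.9° gives PM at -46.10° from the x-axis; with |PM| = 20.1, M = (-14.21, -3.774). Then |FM| = |M − F| = 15.46.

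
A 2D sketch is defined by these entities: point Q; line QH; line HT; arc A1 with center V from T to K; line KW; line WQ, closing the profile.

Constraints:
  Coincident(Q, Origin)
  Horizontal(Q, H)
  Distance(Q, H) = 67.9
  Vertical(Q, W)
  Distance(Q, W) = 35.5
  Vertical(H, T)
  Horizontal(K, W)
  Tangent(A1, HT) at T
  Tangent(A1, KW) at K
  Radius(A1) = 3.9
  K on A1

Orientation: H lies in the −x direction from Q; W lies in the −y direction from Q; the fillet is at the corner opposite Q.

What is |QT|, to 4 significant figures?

74.89

The virtual corner opposite Q is at (-67.90, -35.50). Since A1 is tangent to HT there, VT ⟂ HT and since A1 is tangent to KW there, VK ⟂ KW, with radius 3.9, so the center V sits 3.9 in from both sides at V = (-64.00, -31.60). That places the tangent points at T = (-67.90, -31.60) on HT and K = (-64.00, -35.50) on KW. Then |QT| = |T − Q| = 74.89.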